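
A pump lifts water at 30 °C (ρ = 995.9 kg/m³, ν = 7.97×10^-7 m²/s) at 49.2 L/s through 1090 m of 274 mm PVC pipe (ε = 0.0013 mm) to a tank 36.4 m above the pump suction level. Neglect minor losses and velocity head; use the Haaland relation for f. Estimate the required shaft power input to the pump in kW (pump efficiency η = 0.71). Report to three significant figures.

V = 4Q/(πD²) = 0.8344 m/s; Re = 2.87×10^5; ε/D = 4.74×10^-6; f = 0.01450
h_f = f(L/D)V²/2g = 2.047 m
Total head H = z + h_f = 36.4 + 2.047 = 38.45 m
P_hyd = ρgQH = 995.9·9.81·0.0492·38.45 = 18.48 kW
P_shaft = P_hyd/η = 18.48/0.71 = 26.03 kW

P_shaft ≈ 26.0 kW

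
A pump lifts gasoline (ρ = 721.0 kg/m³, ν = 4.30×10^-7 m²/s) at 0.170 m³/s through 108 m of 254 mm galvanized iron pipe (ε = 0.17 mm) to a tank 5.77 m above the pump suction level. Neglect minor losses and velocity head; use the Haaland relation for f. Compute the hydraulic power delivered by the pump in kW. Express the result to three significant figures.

P_hyd ≈ 12.2 kW

V = 4Q/(πD²) = 3.355 m/s; Re = 1.98×10^6; ε/D = 6.69×10^-4; f = 0.01807
h_f = f(L/D)V²/2g = 4.407 m
Total head H = z + h_f = 5.77 + 4.407 = 10.18 m
P_hyd = ρgQH = 721.0·9.81·0.170·10.18 = 12.24 kW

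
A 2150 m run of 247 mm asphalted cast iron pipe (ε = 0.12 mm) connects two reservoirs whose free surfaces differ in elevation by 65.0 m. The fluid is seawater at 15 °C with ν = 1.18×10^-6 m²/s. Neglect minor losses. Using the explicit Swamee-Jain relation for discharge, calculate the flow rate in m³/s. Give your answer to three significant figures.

Swamee-Jain (Type II): Q = -0.965·√(gD⁵h_f/L)·ln[ε/(3.7D) + √(3.17ν²L/(gD³h_f))]
√(gD⁵h_f/L) = √(9.81·0.247⁵·65.0/2150) = 0.01651
ε/(3.7D) = 1.31×10^-4; √(3.17ν²L/(gD³h_f)) = 3.14×10^-5
Q = -0.965·0.01651·ln(1.627×10^-4) = 0.1390 m³/s
Check: V = 2.90 m/s, Re = 6.07×10^5, f = 0.01752, h_f = 65.4 m ≈ 65.0 m ✓

Q ≈ 0.139 m³/s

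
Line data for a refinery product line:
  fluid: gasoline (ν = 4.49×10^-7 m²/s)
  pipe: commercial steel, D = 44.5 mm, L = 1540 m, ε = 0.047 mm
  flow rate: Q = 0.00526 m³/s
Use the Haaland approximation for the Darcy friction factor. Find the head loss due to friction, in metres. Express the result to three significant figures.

h_f ≈ 417 m

V = 4Q/(πD²) = 4·0.00526/(π·0.0445²) = 3.382 m/s
Re = VD/ν = 3.382·0.0445/4.49×10^-7 = 3.35×10^5 → turbulent
ε/D = 0.047/44.5 = 0.00106
Haaland: f = 0.02068
h_f = f(L/D)V²/(2g) = 0.02068·(1540/0.0445)·3.382²/(2·9.81) = 417.1 m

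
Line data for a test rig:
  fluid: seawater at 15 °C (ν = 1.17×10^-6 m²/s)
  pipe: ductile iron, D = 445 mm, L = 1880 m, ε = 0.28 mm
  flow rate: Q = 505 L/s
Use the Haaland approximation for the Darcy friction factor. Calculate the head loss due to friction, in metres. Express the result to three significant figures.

V = 4Q/(πD²) = 4·0.505/(π·0.445²) = 3.247 m/s
Re = VD/ν = 3.247·0.445/1.17×10^-6 = 1.23×10^6 → turbulent
ε/D = 0.28/445 = 6.29×10^-4
Haaland: f = 0.01793
h_f = f(L/D)V²/(2g) = 0.01793·(1880/0.445)·3.247²/(2·9.81) = 40.71 m

h_f ≈ 40.7 m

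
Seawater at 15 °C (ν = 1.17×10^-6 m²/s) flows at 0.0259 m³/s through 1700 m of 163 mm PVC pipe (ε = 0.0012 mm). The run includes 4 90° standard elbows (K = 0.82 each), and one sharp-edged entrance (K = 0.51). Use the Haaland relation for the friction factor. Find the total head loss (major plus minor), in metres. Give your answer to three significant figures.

V = 4Q/(πD²) = 1.241 m/s; V²/2g = 0.07852 m
Re = 1.73×10^5, ε/D = 7.36×10^-6 → f = 0.01599 (Haaland)
Major: h_f = f(L/D)·V²/2g = 0.01599·10429·0.07852 = 13.09 m
Minor: ΣK = 3.79; h_m = ΣK·V²/2g = 0.2976 m
Total H_L = 13.09 + 0.2976 = 13.39 m

H_L ≈ 13.4 m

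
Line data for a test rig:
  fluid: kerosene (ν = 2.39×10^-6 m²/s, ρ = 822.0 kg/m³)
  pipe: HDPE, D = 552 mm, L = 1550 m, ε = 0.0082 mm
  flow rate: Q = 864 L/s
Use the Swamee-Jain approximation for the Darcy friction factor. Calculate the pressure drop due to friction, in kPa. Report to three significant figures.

Δp ≈ 185 kPa

V = 4Q/(πD²) = 4·0.864/(π·0.552²) = 3.610 m/s
Re = VD/ν = 3.610·0.552/2.39×10^-6 = 8.34×10^5 → turbulent
ε/D = 0.0082/552 = 1.49×10^-5
Swamee-Jain: f = 0.01229
h_f = f(L/D)V²/(2g) = 0.01229·(1550/0.552)·3.610²/(2·9.81) = 22.93 m
Δp = ρg·h_f = 822.0·9.81·22.93 = 184.9 kPa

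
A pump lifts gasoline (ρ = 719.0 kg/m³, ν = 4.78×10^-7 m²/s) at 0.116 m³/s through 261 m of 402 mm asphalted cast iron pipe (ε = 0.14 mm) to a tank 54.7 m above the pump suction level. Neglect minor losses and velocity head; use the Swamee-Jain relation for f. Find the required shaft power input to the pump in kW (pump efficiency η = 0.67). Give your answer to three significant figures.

V = 4Q/(πD²) = 0.9139 m/s; Re = 7.69×10^5; ε/D = 3.48×10^-4; f = 0.01635
h_f = f(L/D)V²/2g = 0.4520 m
Total head H = z + h_f = 54.7 + 0.4520 = 55.15 m
P_hyd = ρgQH = 719.0·9.81·0.116·55.15 = 45.13 kW
P_shaft = P_hyd/η = 45.13/0.67 = 67.35 kW

P_shaft ≈ 67.4 kW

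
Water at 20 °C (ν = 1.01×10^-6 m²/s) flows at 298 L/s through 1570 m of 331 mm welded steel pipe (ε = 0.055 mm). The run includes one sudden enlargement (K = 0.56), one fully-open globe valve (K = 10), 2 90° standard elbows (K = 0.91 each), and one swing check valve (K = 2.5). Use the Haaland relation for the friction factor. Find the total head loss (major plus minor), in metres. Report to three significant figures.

H_L ≈ 50.0 m

V = 4Q/(πD²) = 3.463 m/s; V²/2g = 0.6113 m
Re = 1.13×10^6, ε/D = 1.66×10^-4 → f = 0.01411 (Haaland)
Major: h_f = f(L/D)·V²/2g = 0.01411·4743·0.6113 = 40.90 m
Minor: ΣK = 14.9; h_m = ΣK·V²/2g = 9.096 m
Total H_L = 40.90 + 9.096 = 50.00 m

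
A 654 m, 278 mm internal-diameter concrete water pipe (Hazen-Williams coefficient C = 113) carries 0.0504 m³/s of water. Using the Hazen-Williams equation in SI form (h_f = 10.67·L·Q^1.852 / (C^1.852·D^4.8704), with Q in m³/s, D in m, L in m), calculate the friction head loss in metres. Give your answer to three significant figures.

h_f ≈ 2.22 m

h_f = 10.67·654·0.0504^1.852 / (113^1.852·0.278^4.8704) = 2.219 m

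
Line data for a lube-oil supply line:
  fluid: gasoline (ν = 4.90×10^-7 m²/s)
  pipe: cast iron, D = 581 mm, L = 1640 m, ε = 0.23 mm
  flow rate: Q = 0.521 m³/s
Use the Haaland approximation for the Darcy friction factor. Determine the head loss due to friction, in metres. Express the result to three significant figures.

V = 4Q/(πD²) = 4·0.521/(π·0.581²) = 1.965 m/s
Re = VD/ν = 1.965·0.581/4.90×10^-7 = 2.33×10^6 → turbulent
ε/D = 0.23/581 = 3.96×10^-4
Haaland: f = 0.01612
h_f = f(L/D)V²/(2g) = 0.01612·(1640/0.581)·1.965²/(2·9.81) = 8.956 m

h_f ≈ 8.96 m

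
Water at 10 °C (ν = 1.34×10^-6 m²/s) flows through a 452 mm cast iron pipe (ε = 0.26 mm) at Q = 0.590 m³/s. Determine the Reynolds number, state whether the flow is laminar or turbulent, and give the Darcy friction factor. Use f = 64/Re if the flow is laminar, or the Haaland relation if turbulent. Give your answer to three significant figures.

Re ≈ 1.24×10^6; turbulent; f ≈ 0.0176

V = 4Q/(πD²) = 3.677 m/s
Re = VD/ν = 3.677·0.452/1.34×10^-6 = 1.24×10^6
Re > 4000 → turbulent; ε/D = 5.75×10^-4
Haaland: f = 0.01759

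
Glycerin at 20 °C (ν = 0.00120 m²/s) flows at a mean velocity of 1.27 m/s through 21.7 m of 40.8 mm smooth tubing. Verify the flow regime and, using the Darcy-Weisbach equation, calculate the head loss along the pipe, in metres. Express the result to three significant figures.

h_f ≈ 64.8 m

Re = VD/ν = 1.27·0.04080/0.00120 = 43.2 → laminar (Re < 2300)
f = 64/Re = 1.482
h_f = f(L/D)V²/(2g) = 1.482·(21.7/0.04080)·1.27²/(2·9.81) = 64.80 m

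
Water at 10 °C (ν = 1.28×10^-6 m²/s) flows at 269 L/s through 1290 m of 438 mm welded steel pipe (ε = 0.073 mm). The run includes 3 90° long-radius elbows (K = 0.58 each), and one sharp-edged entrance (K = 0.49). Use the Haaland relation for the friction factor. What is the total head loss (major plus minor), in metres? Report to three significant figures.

H_L ≈ 7.40 m

V = 4Q/(πD²) = 1.785 m/s; V²/2g = 0.1625 m
Re = 6.11×10^5, ε/D = 1.67×10^-4 → f = 0.01471 (Haaland)
Major: h_f = f(L/D)·V²/2g = 0.01471·2945·0.1625 = 7.039 m
Minor: ΣK = 2.23; h_m = ΣK·V²/2g = 0.3623 m
Total H_L = 7.039 + 0.3623 = 7.401 m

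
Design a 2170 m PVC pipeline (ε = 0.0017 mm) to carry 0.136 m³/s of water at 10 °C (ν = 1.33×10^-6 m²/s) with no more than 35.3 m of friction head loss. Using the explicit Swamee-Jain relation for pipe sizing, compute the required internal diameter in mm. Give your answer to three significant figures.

D ≈ 266 mm

Swamee-Jain (Type III): D = 0.66·[ε^1.25·(LQ²/(gh_f))^4.75 + ν·Q^9.4·(L/(gh_f))^5.2]^0.04
LQ²/(gh_f) = 0.1159; L/(gh_f) = 6.266
Term 1 = ε^1.25·(…)^4.75 = 2.20×10^-12; Term 2 = ν·Q^9.4·(…)^5.2 = 1.33×10^-10
D = 0.66·(2.20×10^-12 + 1.33×10^-10)^0.04 = 0.2659 m = 266 mm
Check: V = 2.45 m/s, Re = 4.90×10^5, f = 0.01324, h_f = 33.0 m ≈ 35.3 m ✓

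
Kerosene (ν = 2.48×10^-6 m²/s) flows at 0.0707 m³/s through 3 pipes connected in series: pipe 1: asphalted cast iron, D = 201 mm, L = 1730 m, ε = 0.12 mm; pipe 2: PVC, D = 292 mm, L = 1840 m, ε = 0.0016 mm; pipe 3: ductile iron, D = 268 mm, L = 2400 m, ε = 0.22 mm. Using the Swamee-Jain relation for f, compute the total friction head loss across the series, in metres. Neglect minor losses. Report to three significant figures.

Pipe 1: V = 2.228 m/s, Re = 1.81×10^5, ε/D = 5.97×10^-4, f = 0.01960, h_1 = f(L/D)V²/2g = 42.67 m
Pipe 2: V = 1.056 m/s, Re = 1.24×10^5, ε/D = 5.48×10^-6, f = 0.01712, h_2 = f(L/D)V²/2g = 6.127 m
Pipe 3: V = 1.253 m/s, Re = 1.35×10^5, ε/D = 8.21×10^-4, f = 0.02108, h_3 = f(L/D)V²/2g = 15.11 m
Series → Q common, losses add: H = Σh = 63.92 m

H ≈ 63.9 m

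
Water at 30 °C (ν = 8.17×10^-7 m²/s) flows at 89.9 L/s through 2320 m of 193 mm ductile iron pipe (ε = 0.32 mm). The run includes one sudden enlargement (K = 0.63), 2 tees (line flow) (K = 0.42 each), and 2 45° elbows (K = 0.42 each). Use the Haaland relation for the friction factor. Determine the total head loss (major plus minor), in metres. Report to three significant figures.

H_L ≈ 132 m

V = 4Q/(πD²) = 3.073 m/s; V²/2g = 0.4813 m
Re = 7.26×10^5, ε/D = 0.00166 → f = 0.02259 (Haaland)
Major: h_f = f(L/D)·V²/2g = 0.02259·12021·0.4813 = 130.7 m
Minor: ΣK = 2.31; h_m = ΣK·V²/2g = 1.112 m
Total H_L = 130.7 + 1.112 = 131.8 m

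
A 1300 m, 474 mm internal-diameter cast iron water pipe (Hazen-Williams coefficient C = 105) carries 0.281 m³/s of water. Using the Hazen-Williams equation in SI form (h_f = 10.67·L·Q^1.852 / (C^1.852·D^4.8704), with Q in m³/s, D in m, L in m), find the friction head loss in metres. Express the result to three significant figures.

h_f ≈ 9.06 m

h_f = 10.67·1300·0.281^1.852 / (105^1.852·0.474^4.8704) = 9.056 m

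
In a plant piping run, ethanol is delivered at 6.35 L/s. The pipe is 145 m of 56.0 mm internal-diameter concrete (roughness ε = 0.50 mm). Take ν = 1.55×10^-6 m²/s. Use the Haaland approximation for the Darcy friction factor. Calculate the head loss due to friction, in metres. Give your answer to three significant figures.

V = 4Q/(πD²) = 4·0.00635/(π·0.0560²) = 2.578 m/s
Re = VD/ν = 2.578·0.0560/1.55×10^-6 = 9.31×10^4 → turbulent
ε/D = 0.50/56.0 = 0.00893
Haaland: f = 0.03721
h_f = f(L/D)V²/(2g) = 0.03721·(145/0.0560)·2.578²/(2·9.81) = 32.64 m

h_f ≈ 32.6 m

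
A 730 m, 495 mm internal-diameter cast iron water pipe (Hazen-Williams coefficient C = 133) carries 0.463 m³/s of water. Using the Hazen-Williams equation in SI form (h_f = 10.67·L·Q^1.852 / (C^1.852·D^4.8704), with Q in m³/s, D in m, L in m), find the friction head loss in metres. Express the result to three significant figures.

h_f ≈ 6.70 m

h_f = 10.67·730·0.463^1.852 / (133^1.852·0.495^4.8704) = 6.701 m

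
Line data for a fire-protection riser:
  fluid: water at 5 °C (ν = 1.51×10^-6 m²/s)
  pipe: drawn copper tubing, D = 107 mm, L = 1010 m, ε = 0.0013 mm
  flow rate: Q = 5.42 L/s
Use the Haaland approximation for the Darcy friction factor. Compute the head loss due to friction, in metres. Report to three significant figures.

h_f ≈ 3.76 m

V = 4Q/(πD²) = 4·0.00542/(π·0.107²) = 0.6028 m/s
Re = VD/ν = 0.6028·0.107/1.51×10^-6 = 4.27×10^4 → turbulent
ε/D = 0.0013/107 = 1.21×10^-5
Haaland: f = 0.02149
h_f = f(L/D)V²/(2g) = 0.02149·(1010/0.107)·0.6028²/(2·9.81) = 3.757 m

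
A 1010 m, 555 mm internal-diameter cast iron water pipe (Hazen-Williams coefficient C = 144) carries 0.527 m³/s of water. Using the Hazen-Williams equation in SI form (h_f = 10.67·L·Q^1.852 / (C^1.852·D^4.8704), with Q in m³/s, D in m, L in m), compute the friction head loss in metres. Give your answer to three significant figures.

h_f ≈ 5.83 m

h_f = 10.67·1010·0.527^1.852 / (144^1.852·0.555^4.8704) = 5.826 m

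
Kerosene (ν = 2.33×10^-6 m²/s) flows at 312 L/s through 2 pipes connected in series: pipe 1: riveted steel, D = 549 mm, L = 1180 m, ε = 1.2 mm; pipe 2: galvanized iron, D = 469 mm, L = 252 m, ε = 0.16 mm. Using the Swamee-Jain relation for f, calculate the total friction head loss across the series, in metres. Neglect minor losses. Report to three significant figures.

Pipe 1: V = 1.318 m/s, Re = 3.11×10^5, ε/D = 0.00219, f = 0.02468, h_1 = f(L/D)V²/2g = 4.696 m
Pipe 2: V = 1.806 m/s, Re = 3.64×10^5, ε/D = 3.41×10^-4, f = 0.01707, h_2 = f(L/D)V²/2g = 1.525 m
Series → Q common, losses add: H = Σh = 6.221 m

H ≈ 6.22 m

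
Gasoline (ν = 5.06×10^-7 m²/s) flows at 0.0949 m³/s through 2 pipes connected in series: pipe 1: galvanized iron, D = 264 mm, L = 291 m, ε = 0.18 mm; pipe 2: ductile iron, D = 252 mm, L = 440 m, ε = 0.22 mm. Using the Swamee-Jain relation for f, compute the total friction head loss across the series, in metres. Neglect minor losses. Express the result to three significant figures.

Pipe 1: V = 1.734 m/s, Re = 9.05×10^5, ε/D = 6.82×10^-4, f = 0.01847, h_1 = f(L/D)V²/2g = 3.119 m
Pipe 2: V = 1.903 m/s, Re = 9.48×10^5, ε/D = 8.73×10^-4, f = 0.01945, h_2 = f(L/D)V²/2g = 6.267 m
Series → Q common, losses add: H = Σh = 9.385 m

H ≈ 9.39 m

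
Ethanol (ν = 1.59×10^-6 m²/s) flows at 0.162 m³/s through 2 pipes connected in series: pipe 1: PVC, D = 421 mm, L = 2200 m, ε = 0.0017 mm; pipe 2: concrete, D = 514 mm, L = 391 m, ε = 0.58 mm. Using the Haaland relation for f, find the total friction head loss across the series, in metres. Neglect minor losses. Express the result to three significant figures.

H ≈ 5.66 m

Pipe 1: V = 1.164 m/s, Re = 3.08×10^5, ε/D = 4.04×10^-6, f = 0.01430, h_1 = f(L/D)V²/2g = 5.159 m
Pipe 2: V = 0.7807 m/s, Re = 2.52×10^5, ε/D = 0.00113, f = 0.02119, h_2 = f(L/D)V²/2g = 0.5007 m
Series → Q common, losses add: H = Σh = 5.660 m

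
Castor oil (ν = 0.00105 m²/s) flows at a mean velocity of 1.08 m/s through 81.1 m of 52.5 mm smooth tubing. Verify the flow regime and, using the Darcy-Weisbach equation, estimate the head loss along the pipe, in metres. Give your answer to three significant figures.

h_f ≈ 109 m

Re = VD/ν = 1.08·0.05250/0.00105 = 54.0 → laminar (Re < 2300)
f = 64/Re = 1.185
h_f = f(L/D)V²/(2g) = 1.185·(81.1/0.05250)·1.08²/(2·9.81) = 108.8 m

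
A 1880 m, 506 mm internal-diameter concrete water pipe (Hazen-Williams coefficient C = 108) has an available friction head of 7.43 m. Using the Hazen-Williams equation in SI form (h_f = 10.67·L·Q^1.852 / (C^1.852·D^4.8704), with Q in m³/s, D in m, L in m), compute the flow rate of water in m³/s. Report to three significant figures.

Q ≈ 0.253 m³/s

Rearranging: Q = [h_f·C^1.852·D^4.8704 / (10.67·L)]^(1/1.852)
Q = [7.43·108^1.852·0.506^4.8704 / (10.67·1880)]^0.540 = 0.2527 m³/s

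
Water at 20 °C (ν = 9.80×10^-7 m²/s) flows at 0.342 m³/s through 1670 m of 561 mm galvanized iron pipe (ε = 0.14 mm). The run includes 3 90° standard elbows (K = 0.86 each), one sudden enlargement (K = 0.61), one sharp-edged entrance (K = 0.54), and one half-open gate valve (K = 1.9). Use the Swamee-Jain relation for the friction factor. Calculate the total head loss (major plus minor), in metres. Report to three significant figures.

H_L ≈ 5.04 m

V = 4Q/(πD²) = 1.384 m/s; V²/2g = 0.09757 m
Re = 7.92×10^5, ε/D = 2.50×10^-4 → f = 0.01547 (Swamee-Jain)
Major: h_f = f(L/D)·V²/2g = 0.01547·2977·0.09757 = 4.495 m
Minor: ΣK = 5.63; h_m = ΣK·V²/2g = 0.5493 m
Total H_L = 4.495 + 0.5493 = 5.044 m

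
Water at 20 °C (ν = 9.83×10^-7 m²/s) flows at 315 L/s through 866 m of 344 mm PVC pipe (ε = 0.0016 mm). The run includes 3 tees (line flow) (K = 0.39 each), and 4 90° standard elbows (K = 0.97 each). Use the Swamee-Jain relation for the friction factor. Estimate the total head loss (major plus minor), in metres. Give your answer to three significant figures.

H_L ≈ 19.8 m

V = 4Q/(πD²) = 3.389 m/s; V²/2g = 0.5855 m
Re = 1.19×10^6, ε/D = 4.65×10^-6 → f = 0.01141 (Swamee-Jain)
Major: h_f = f(L/D)·V²/2g = 0.01141·2517·0.5855 = 16.82 m
Minor: ΣK = 5.05; h_m = ΣK·V²/2g = 2.957 m
Total H_L = 16.82 + 2.957 = 19.77 m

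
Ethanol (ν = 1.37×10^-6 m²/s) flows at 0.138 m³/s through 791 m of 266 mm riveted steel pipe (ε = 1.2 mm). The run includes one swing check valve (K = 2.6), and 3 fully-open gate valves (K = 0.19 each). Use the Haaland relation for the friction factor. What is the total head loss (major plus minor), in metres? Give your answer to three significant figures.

H_L ≈ 28.8 m

V = 4Q/(πD²) = 2.483 m/s; V²/2g = 0.3143 m
Re = 4.82×10^5, ε/D = 0.00451 → f = 0.02970 (Haaland)
Major: h_f = f(L/D)·V²/2g = 0.02970·2974·0.3143 = 27.75 m
Minor: ΣK = 3.17; h_m = ΣK·V²/2g = 0.9964 m
Total H_L = 27.75 + 0.9964 = 28.75 m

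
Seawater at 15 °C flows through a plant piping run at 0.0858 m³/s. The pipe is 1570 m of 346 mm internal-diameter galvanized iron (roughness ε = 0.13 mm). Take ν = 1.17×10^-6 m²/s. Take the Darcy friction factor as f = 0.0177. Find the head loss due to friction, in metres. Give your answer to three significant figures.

V = 4Q/(πD²) = 4·0.0858/(π·0.346²) = 0.9125 m/s
h_f = f(L/D)V²/(2g) = 0.01770·(1570/0.346)·0.9125²/(2·9.81) = 3.409 m

h_f ≈ 3.41 m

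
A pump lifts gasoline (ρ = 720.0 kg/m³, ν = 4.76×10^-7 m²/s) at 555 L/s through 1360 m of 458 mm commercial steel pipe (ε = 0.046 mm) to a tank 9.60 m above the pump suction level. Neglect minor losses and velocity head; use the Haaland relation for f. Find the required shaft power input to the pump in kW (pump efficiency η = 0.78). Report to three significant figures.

P_shaft ≈ 156 kW

V = 4Q/(πD²) = 3.369 m/s; Re = 3.24×10^6; ε/D = 1.00×10^-4; f = 0.01249
h_f = f(L/D)V²/2g = 21.44 m
Total head H = z + h_f = 9.60 + 21.44 = 31.04 m
P_hyd = ρgQH = 720.0·9.81·0.555·31.04 = 121.7 kW
P_shaft = P_hyd/η = 121.7/0.78 = 156.0 kW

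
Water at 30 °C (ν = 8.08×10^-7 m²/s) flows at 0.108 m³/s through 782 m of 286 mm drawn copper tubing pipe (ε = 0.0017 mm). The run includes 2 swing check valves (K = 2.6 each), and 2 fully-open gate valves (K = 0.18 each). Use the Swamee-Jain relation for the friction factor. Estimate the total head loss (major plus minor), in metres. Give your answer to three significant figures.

H_L ≈ 5.84 m

V = 4Q/(πD²) = 1.681 m/s; V²/2g = 0.1440 m
Re = 5.95×10^5, ε/D = 5.94×10^-6 → f = 0.01280 (Swamee-Jain)
Major: h_f = f(L/D)·V²/2g = 0.01280·2734·0.1440 = 5.041 m
Minor: ΣK = 5.56; h_m = ΣK·V²/2g = 0.8009 m
Total H_L = 5.041 + 0.8009 = 5.842 m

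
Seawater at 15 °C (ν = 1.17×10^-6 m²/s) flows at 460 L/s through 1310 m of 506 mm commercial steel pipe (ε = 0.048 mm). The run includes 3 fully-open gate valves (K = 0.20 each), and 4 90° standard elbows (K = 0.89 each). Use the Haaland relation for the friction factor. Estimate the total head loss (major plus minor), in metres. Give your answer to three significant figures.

H_L ≈ 10.3 m

V = 4Q/(πD²) = 2.288 m/s; V²/2g = 0.2667 m
Re = 9.89×10^5, ε/D = 9.49×10^-5 → f = 0.01326 (Haaland)
Major: h_f = f(L/D)·V²/2g = 0.01326·2589·0.2667 = 9.157 m
Minor: ΣK = 4.16; h_m = ΣK·V²/2g = 1.110 m
Total H_L = 9.157 + 1.110 = 10.27 m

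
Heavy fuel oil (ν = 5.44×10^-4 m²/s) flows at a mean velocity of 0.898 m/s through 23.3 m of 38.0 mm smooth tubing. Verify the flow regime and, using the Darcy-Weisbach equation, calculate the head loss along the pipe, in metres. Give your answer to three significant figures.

Re = VD/ν = 0.898·0.03800/5.44×10^-4 = 62.7 → laminar (Re < 2300)
f = 64/Re = 1.020
h_f = f(L/D)V²/(2g) = 1.020·(23.3/0.03800)·0.898²/(2·9.81) = 25.71 m

h_f ≈ 25.7 m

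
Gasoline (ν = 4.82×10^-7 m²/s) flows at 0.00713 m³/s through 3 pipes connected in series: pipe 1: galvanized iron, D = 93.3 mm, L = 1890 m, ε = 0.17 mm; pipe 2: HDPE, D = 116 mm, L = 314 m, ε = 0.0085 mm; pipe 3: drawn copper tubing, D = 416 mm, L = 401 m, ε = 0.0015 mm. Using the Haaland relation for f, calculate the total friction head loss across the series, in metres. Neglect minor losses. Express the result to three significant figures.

Pipe 1: V = 1.043 m/s, Re = 2.02×10^5, ε/D = 0.00182, f = 0.02372, h_1 = f(L/D)V²/2g = 26.64 m
Pipe 2: V = 0.6747 m/s, Re = 1.62×10^5, ε/D = 7.33×10^-5, f = 0.01658, h_2 = f(L/D)V²/2g = 1.041 m
Pipe 3: V = 0.05246 m/s, Re = 4.53×10^4, ε/D = 3.61×10^-6, f = 0.02119, h_3 = f(L/D)V²/2g = 0.002865 m
Series → Q common, losses add: H = Σh = 27.69 m

H ≈ 27.7 m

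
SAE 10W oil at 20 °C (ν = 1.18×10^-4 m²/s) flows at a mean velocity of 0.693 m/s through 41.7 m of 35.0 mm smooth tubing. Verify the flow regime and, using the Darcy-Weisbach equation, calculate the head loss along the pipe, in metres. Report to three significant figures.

h_f ≈ 9.08 m

Re = VD/ν = 0.693·0.03500/1.18×10^-4 = 206 → laminar (Re < 2300)
f = 64/Re = 0.3114
h_f = f(L/D)V²/(2g) = 0.3114·(41.7/0.03500)·0.693²/(2·9.81) = 9.080 m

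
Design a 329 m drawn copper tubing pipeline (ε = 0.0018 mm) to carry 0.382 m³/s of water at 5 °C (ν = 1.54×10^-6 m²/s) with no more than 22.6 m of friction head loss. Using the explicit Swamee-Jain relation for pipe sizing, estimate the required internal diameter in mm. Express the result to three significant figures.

Swamee-Jain (Type III): D = 0.66·[ε^1.25·(LQ²/(gh_f))^4.75 + ν·Q^9.4·(L/(gh_f))^5.2]^0.04
LQ²/(gh_f) = 0.2165; L/(gh_f) = 1.484
Term 1 = ε^1.25·(…)^4.75 = 4.60×10^-11; Term 2 = ν·Q^9.4·(…)^5.2 = 1.41×10^-9
D = 0.66·(4.60×10^-11 + 1.41×10^-9)^0.04 = 0.2925 m = 292 mm
Check: V = 5.69 m/s, Re = 1.08×10^6, f = 0.01162, h_f = 21.5 m ≈ 22.6 m ✓

D ≈ 292 mm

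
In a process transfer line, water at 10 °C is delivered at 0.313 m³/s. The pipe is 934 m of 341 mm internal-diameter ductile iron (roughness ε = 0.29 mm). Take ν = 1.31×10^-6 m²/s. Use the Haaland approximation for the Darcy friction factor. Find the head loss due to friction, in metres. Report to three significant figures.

V = 4Q/(πD²) = 4·0.313/(π·0.341²) = 3.427 m/s
Re = VD/ν = 3.427·0.341/1.31×10^-6 = 8.92×10^5 → turbulent
ε/D = 0.29/341 = 8.50×10^-4
Haaland: f = 0.01926
h_f = f(L/D)V²/(2g) = 0.01926·(934/0.341)·3.427²/(2·9.81) = 31.58 m

h_f ≈ 31.6 m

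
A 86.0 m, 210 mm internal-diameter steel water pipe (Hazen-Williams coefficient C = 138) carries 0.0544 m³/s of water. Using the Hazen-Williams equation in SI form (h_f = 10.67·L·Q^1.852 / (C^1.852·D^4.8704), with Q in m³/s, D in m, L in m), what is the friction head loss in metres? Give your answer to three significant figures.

h_f = 10.67·86.0·0.0544^1.852 / (138^1.852·0.210^4.8704) = 0.9099 m

h_f ≈ 0.910 m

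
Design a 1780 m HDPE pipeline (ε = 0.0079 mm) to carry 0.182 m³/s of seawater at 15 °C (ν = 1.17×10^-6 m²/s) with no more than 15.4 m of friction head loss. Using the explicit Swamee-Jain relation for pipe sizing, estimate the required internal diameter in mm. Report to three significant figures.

Swamee-Jain (Type III): D = 0.66·[ε^1.25·(LQ²/(gh_f))^4.75 + ν·Q^9.4·(L/(gh_f))^5.2]^0.04
LQ²/(gh_f) = 0.3903; L/(gh_f) = 11.78
Term 1 = ε^1.25·(…)^4.75 = 4.80×10^-9; Term 2 = ν·Q^9.4·(…)^5.2 = 4.82×10^-8
D = 0.66·(4.80×10^-9 + 4.82×10^-8)^0.04 = 0.3377 m = 338 mm
Check: V = 2.03 m/s, Re = 5.87×10^5, f = 0.01313, h_f = 14.6 m ≈ 15.4 m ✓

D ≈ 338 mm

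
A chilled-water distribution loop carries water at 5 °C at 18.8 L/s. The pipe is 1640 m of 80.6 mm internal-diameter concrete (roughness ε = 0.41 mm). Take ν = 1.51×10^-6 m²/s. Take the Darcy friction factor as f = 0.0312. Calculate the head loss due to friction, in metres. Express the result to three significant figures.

h_f ≈ 439 m

V = 4Q/(πD²) = 4·0.0188/(π·0.0806²) = 3.685 m/s
h_f = f(L/D)V²/(2g) = 0.03120·(1640/0.0806)·3.685²/(2·9.81) = 439.3 m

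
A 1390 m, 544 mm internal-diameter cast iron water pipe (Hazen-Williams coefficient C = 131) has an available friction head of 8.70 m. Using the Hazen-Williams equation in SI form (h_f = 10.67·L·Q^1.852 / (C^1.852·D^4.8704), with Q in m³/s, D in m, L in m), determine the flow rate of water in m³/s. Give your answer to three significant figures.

Rearranging: Q = [h_f·C^1.852·D^4.8704 / (10.67·L)]^(1/1.852)
Q = [8.70·131^1.852·0.544^4.8704 / (10.67·1390)]^0.540 = 0.4753 m³/s

Q ≈ 0.475 m³/s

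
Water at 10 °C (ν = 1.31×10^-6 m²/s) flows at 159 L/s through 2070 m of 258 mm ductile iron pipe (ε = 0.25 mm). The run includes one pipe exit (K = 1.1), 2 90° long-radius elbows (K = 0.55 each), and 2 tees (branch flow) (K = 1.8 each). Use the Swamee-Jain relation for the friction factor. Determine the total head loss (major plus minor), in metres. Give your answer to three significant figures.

V = 4Q/(πD²) = 3.041 m/s; V²/2g = 0.4715 m
Re = 5.99×10^5, ε/D = 9.69×10^-4 → f = 0.02011 (Swamee-Jain)
Major: h_f = f(L/D)·V²/2g = 0.02011·8023·0.4715 = 76.08 m
Minor: ΣK = 5.80; h_m = ΣK·V²/2g = 2.734 m
Total H_L = 76.08 + 2.734 = 78.81 m

H_L ≈ 78.8 m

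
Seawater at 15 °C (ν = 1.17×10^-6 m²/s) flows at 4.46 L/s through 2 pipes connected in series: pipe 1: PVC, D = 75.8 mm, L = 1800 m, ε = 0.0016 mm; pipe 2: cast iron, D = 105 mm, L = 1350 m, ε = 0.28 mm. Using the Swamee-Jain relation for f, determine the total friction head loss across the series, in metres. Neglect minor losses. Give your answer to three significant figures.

Pipe 1: V = 0.9883 m/s, Re = 6.40×10^4, ε/D = 2.11×10^-5, f = 0.01975, h_1 = f(L/D)V²/2g = 23.35 m
Pipe 2: V = 0.5151 m/s, Re = 4.62×10^4, ε/D = 0.00267, f = 0.02844, h_2 = f(L/D)V²/2g = 4.944 m
Series → Q common, losses add: H = Σh = 28.29 m

H ≈ 28.3 m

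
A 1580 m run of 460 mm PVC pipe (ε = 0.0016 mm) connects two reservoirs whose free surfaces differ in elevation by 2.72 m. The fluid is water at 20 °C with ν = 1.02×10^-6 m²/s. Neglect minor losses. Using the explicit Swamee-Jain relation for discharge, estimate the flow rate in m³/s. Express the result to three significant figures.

Swamee-Jain (Type II): Q = -0.965·√(gD⁵h_f/L)·ln[ε/(3.7D) + √(3.17ν²L/(gD³h_f))]
√(gD⁵h_f/L) = √(9.81·0.460⁵·2.72/1580) = 0.01865
ε/(3.7D) = 9.40×10^-7; √(3.17ν²L/(gD³h_f)) = 4.48×10^-5
Q = -0.965·0.01865·ln(4.573×10^-5) = 0.1798 m³/s
Check: V = 1.08 m/s, Re = 4.88×10^5, f = 0.01320, h_f = 2.71 m ≈ 2.72 m ✓

Q ≈ 0.180 m³/s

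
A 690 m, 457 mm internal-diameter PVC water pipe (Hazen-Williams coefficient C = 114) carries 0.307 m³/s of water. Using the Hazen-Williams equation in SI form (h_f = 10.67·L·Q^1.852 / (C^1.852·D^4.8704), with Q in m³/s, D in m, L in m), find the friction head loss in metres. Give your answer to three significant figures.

h_f ≈ 5.81 m

h_f = 10.67·690·0.307^1.852 / (114^1.852·0.457^4.8704) = 5.810 m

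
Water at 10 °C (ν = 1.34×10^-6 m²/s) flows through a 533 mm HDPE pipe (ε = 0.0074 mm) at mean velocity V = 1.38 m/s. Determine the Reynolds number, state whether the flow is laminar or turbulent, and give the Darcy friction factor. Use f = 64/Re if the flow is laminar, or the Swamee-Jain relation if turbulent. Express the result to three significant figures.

Re = VD/ν = 1.380·0.533/1.34×10^-6 = 5.49×10^5
Re > 4000 → turbulent; ε/D = 1.39×10^-5
Swamee-Jain: f = 0.01311

Re ≈ 5.49×10^5; turbulent; f ≈ 0.0131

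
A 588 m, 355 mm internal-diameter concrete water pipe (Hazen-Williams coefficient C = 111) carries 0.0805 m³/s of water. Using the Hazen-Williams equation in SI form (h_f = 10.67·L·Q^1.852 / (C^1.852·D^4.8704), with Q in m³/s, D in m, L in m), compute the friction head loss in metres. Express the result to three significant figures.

h_f ≈ 1.49 m

h_f = 10.67·588·0.0805^1.852 / (111^1.852·0.355^4.8704) = 1.492 m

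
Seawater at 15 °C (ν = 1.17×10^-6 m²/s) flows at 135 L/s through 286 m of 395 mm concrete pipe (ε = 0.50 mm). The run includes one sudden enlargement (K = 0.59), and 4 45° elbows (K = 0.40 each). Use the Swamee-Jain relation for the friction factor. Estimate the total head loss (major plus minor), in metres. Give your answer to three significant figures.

V = 4Q/(πD²) = 1.102 m/s; V²/2g = 0.06186 m
Re = 3.72×10^5, ε/D = 0.00127 → f = 0.02162 (Swamee-Jain)
Major: h_f = f(L/D)·V²/2g = 0.02162·724.1·0.06186 = 0.9684 m
Minor: ΣK = 2.19; h_m = ΣK·V²/2g = 0.1355 m
Total H_L = 0.9684 + 0.1355 = 1.104 m

H_L ≈ 1.10 m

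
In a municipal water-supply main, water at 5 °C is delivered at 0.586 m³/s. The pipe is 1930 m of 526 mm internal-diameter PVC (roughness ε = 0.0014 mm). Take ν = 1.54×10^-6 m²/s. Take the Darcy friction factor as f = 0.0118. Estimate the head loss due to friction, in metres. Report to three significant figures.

V = 4Q/(πD²) = 4·0.586/(π·0.526²) = 2.697 m/s
h_f = f(L/D)V²/(2g) = 0.01180·(1930/0.526)·2.697²/(2·9.81) = 16.05 m

h_f ≈ 16.0 m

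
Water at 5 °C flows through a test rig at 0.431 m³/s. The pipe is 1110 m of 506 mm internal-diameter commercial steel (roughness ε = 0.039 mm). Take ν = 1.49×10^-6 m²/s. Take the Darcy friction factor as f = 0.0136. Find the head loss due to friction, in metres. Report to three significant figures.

V = 4Q/(πD²) = 4·0.431/(π·0.506²) = 2.143 m/s
h_f = f(L/D)V²/(2g) = 0.01360·(1110/0.506)·2.143²/(2·9.81) = 6.985 m

h_f ≈ 6.99 m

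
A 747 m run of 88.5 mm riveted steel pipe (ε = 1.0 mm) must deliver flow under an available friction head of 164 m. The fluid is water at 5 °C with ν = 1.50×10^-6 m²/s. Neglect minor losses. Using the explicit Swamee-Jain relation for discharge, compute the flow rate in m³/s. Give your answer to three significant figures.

Swamee-Jain (Type II): Q = -0.965·√(gD⁵h_f/L)·ln[ε/(3.7D) + √(3.17ν²L/(gD³h_f))]
√(gD⁵h_f/L) = √(9.81·0.0885⁵·164/747) = 0.003419
ε/(3.7D) = 0.00305; √(3.17ν²L/(gD³h_f)) = 6.91×10^-5
Q = -0.965·0.003419·ln(0.003123) = 0.01904 m³/s
Check: V = 3.09 m/s, Re = 1.83×10^5, f = 0.03999, h_f = 165 m ≈ 164 m ✓

Q ≈ 0.0190 m³/s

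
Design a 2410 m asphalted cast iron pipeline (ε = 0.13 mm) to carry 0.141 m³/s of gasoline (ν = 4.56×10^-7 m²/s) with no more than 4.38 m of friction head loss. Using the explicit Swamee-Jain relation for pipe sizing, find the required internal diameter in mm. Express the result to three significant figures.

D ≈ 435 mm

Swamee-Jain (Type III): D = 0.66·[ε^1.25·(LQ²/(gh_f))^4.75 + ν·Q^9.4·(L/(gh_f))^5.2]^0.04
LQ²/(gh_f) = 1.115; L/(gh_f) = 56.09
Term 1 = ε^1.25·(…)^4.75 = 2.33×10^-5; Term 2 = ν·Q^9.4·(…)^5.2 = 5.70×10^-6
D = 0.66·(2.33×10^-5 + 5.70×10^-6)^0.04 = 0.4345 m = 435 mm
Check: V = 0.951 m/s, Re = 9.06×10^5, f = 0.01582, h_f = 4.04 m ≈ 4.38 m ✓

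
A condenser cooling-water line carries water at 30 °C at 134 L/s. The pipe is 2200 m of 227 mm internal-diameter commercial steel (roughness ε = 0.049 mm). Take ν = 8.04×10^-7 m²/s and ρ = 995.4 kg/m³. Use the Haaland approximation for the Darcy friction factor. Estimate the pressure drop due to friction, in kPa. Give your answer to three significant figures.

Δp ≈ 784 kPa

V = 4Q/(πD²) = 4·0.134/(π·0.227²) = 3.311 m/s
Re = VD/ν = 3.311·0.227/8.04×10^-7 = 9.35×10^5 → turbulent
ε/D = 0.049/227 = 2.16×10^-4
Haaland: f = 0.01482
h_f = f(L/D)V²/(2g) = 0.01482·(2200/0.227)·3.311²/(2·9.81) = 80.27 m
Δp = ρg·h_f = 995.4·9.81·80.27 = 783.8 kPa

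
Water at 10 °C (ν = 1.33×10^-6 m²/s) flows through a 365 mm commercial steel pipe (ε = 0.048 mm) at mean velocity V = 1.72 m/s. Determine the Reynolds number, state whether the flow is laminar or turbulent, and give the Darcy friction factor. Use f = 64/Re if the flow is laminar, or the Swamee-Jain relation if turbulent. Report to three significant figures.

Re ≈ 4.72×10^5; turbulent; f ≈ 0.0149

Re = VD/ν = 1.720·0.365/1.33×10^-6 = 4.72×10^5
Re > 4000 → turbulent; ε/D = 1.32×10^-4
Swamee-Jain: f = 0.01491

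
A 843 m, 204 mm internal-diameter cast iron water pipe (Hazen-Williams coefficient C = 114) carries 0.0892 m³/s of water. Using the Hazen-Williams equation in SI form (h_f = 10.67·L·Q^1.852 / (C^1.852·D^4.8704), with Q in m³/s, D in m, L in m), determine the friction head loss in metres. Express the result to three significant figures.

h_f = 10.67·843·0.0892^1.852 / (114^1.852·0.204^4.8704) = 36.56 m

h_f ≈ 36.6 m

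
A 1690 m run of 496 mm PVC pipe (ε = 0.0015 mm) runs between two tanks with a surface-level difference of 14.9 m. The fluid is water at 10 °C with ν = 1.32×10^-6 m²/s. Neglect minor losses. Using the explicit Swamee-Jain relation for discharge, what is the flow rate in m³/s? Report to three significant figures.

Swamee-Jain (Type II): Q = -0.965·√(gD⁵h_f/L)·ln[ε/(3.7D) + √(3.17ν²L/(gD³h_f))]
√(gD⁵h_f/L) = √(9.81·0.496⁵·14.9/1690) = 0.05096
ε/(3.7D) = 8.17×10^-7; √(3.17ν²L/(gD³h_f)) = 2.29×10^-5
Q = -0.965·0.05096·ln(2.369×10^-5) = 0.5237 m³/s
Check: V = 2.71 m/s, Re = 1.02×10^6, f = 0.01165, h_f = 14.9 m ≈ 14.9 m ✓

Q ≈ 0.524 m³/s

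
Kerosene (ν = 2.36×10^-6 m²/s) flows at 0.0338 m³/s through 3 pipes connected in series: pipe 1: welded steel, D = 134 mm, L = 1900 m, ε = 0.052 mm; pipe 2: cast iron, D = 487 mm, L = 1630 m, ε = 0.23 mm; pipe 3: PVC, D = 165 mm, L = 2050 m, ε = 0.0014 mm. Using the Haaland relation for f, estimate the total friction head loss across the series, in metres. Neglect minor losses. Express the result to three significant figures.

Pipe 1: V = 2.397 m/s, Re = 1.36×10^5, ε/D = 3.88×10^-4, f = 0.01881, h_1 = f(L/D)V²/2g = 78.09 m
Pipe 2: V = 0.1815 m/s, Re = 3.74×10^4, ε/D = 4.72×10^-4, f = 0.02336, h_2 = f(L/D)V²/2g = 0.1312 m
Pipe 3: V = 1.581 m/s, Re = 1.11×10^5, ε/D = 8.48×10^-6, f = 0.01749, h_3 = f(L/D)V²/2g = 27.67 m
Series → Q common, losses add: H = Σh = 105.9 m

H ≈ 106 m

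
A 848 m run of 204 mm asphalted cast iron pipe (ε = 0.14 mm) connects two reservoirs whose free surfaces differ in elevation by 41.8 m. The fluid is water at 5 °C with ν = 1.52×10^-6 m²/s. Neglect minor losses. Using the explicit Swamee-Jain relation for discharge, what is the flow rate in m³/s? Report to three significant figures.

Swamee-Jain (Type II): Q = -0.965·√(gD⁵h_f/L)·ln[ε/(3.7D) + √(3.17ν²L/(gD³h_f))]
√(gD⁵h_f/L) = √(9.81·0.204⁵·41.8/848) = 0.01307
ε/(3.7D) = 1.85×10^-4; √(3.17ν²L/(gD³h_f)) = 4.22×10^-5
Q = -0.965·0.01307·ln(2.277×10^-4) = 0.1058 m³/s
Check: V = 3.24 m/s, Re = 4.34×10^5, f = 0.01896, h_f = 42.1 m ≈ 41.8 m ✓

Q ≈ 0.106 m³/s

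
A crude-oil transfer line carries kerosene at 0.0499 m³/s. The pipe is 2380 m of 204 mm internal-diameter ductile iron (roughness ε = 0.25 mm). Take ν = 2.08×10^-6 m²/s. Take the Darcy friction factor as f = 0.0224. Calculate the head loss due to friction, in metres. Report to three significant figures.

h_f ≈ 31.0 m

V = 4Q/(πD²) = 4·0.0499/(π·0.204²) = 1.527 m/s
h_f = f(L/D)V²/(2g) = 0.02240·(2380/0.204)·1.527²/(2·9.81) = 31.05 m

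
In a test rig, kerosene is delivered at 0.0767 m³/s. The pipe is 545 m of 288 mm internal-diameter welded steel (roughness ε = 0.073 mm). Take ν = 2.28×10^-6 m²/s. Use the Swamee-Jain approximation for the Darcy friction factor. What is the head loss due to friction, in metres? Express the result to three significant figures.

V = 4Q/(πD²) = 4·0.0767/(π·0.288²) = 1.177 m/s
Re = VD/ν = 1.177·0.288/2.28×10^-6 = 1.49×10^5 → turbulent
ε/D = 0.073/288 = 2.53×10^-4
Swamee-Jain: f = 0.01817
h_f = f(L/D)V²/(2g) = 0.01817·(545/0.288)·1.177²/(2·9.81) = 2.430 m

h_f ≈ 2.43 m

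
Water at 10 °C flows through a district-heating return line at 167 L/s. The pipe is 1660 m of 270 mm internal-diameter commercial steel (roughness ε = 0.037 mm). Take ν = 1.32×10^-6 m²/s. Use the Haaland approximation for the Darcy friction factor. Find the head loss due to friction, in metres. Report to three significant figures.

V = 4Q/(πD²) = 4·0.167/(π·0.270²) = 2.917 m/s
Re = VD/ν = 2.917·0.270/1.32×10^-6 = 5.97×10^5 → turbulent
ε/D = 0.037/270 = 1.37×10^-4
Haaland: f = 0.01442
h_f = f(L/D)V²/(2g) = 0.01442·(1660/0.270)·2.917²/(2·9.81) = 38.44 m

h_f ≈ 38.4 m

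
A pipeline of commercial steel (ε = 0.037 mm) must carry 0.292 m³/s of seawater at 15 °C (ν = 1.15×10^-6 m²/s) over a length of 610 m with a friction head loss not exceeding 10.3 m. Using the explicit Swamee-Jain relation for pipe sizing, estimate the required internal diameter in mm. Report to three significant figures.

Swamee-Jain (Type III): D = 0.66·[ε^1.25·(LQ²/(gh_f))^4.75 + ν·Q^9.4·(L/(gh_f))^5.2]^0.04
LQ²/(gh_f) = 0.5147; L/(gh_f) = 6.037
Term 1 = ε^1.25·(…)^4.75 = 1.23×10^-7; Term 2 = ν·Q^9.4·(…)^5.2 = 1.25×10^-7
D = 0.66·(1.23×10^-7 + 1.25×10^-7)^0.04 = 0.3592 m = 359 mm
Check: V = 2.88 m/s, Re = 9.00×10^5, f = 0.01367, h_f = 9.83 m ≈ 10.3 m ✓

D ≈ 359 mm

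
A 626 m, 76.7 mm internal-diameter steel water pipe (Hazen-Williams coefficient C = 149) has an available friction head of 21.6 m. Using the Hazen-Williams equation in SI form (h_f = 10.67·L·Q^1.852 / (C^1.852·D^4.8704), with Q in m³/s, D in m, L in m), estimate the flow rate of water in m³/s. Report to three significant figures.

Q ≈ 0.00787 m³/s

Rearranging: Q = [h_f·C^1.852·D^4.8704 / (10.67·L)]^(1/1.852)
Q = [21.6·149^1.852·0.0767^4.8704 / (10.67·626)]^0.540 = 0.007866 m³/s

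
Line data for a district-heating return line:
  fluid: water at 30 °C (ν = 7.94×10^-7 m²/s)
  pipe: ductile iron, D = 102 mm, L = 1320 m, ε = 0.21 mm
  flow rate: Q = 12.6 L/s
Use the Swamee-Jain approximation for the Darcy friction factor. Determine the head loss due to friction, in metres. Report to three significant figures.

h_f ≈ 38.7 m

V = 4Q/(πD²) = 4·0.0126/(π·0.102²) = 1.542 m/s
Re = VD/ν = 1.542·0.102/7.94×10^-7 = 1.98×10^5 → turbulent
ε/D = 0.21/102 = 0.00206
Swamee-Jain: f = 0.02466
h_f = f(L/D)V²/(2g) = 0.02466·(1320/0.102)·1.542²/(2·9.81) = 38.67 m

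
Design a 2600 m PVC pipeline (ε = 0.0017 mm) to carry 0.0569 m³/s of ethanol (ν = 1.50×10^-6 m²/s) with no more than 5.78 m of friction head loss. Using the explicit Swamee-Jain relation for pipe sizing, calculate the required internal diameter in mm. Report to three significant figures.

Swamee-Jain (Type III): D = 0.66·[ε^1.25·(LQ²/(gh_f))^4.75 + ν·Q^9.4·(L/(gh_f))^5.2]^0.04
LQ²/(gh_f) = 0.1485; L/(gh_f) = 45.85
Term 1 = ε^1.25·(…)^4.75 = 7.13×10^-12; Term 2 = ν·Q^9.4·(…)^5.2 = 1.30×10^-9
D = 0.66·(7.13×10^-12 + 1.30×10^-9)^0.04 = 0.2912 m = 291 mm
Check: V = 0.854 m/s, Re = 1.66×10^5, f = 0.01616, h_f = 5.37 m ≈ 5.78 m ✓

D ≈ 291 mm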